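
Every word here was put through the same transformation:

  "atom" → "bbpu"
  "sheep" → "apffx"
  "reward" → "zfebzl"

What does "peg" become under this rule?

xfo

The shift depends on letter class: consonant t→b is +8, but vowel a→b is +1. The rule splits by letter class: vowels +1, consonants +8.
On peg: p(cons)+8=x, e(vowel)+1=f, g(cons)+8=o.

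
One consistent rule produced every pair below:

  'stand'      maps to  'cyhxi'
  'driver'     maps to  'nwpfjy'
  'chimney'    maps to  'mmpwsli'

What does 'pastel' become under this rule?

Shifts by position in stand: pos 0: s→c (+10), pos 1: t→y (+5), pos 2: a→h (+7), pos 3: n→x (+10), pos 4: d→i (+5) — repeating every 3. A repeating key of period 3 is used — shifts +10, +5, +7 over and over.
For pastel: p+10=z, a+5=f, s+7=z, t+10=d, e+5=j, l+7=s.

zfzdjs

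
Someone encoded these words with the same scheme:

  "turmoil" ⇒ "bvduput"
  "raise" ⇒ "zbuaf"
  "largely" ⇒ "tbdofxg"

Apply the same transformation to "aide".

It's a Vigenère-style cipher with numeric key [8,1,12]: position i shifts by key[i mod 3].
Applying it to aide: a+8=i, i+1=j, d+12=p, e+8=m.

ijpm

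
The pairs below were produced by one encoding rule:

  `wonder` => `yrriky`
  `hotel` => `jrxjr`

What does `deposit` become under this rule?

Each letter shifts forward by (position + 2), i.e. 2, 3, 4, … — the shift grows by one for each successive letter.
On deposit: d+2=f, e+3=h, p+4=t, o+5=t, s+6=y, i+7=p, t+8=b.

fhttypb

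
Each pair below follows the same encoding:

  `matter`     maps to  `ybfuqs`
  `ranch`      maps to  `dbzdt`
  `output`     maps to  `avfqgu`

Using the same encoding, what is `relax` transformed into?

It's a Vigenère-style cipher with numeric key [12,1]: position i shifts by key[i mod 2].
For relax: r+12=d, e+1=f, l+12=x, a+1=b, x+12=j.

dfxbj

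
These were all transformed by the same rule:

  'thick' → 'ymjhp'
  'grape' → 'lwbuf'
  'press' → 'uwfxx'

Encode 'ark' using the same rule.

bwp

The shift depends on letter class: consonant t→y is +5, but vowel i→j is +1. Vowels shift forward by 1 and consonants shift forward by 5.
On ark: a(vowel)+1=b, r(cons)+5=w, k(cons)+5=p.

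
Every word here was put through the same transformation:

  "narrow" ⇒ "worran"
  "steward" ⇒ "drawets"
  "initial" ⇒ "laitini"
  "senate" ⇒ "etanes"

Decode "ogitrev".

The output letters match the input read backwards: narrow reversed is worran. It's just the letters in reverse order.
Decoding ogitrev: then reverse → vertigo.

vertigo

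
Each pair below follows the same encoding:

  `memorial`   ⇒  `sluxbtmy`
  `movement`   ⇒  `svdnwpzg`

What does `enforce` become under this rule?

In memorial: m→s is +6, e→l is +7, m→u is +8, o→x is +9 — the shift increases by 1 each position. The shift increases by 1 at each position, starting from +6: 6, 7, 8, ….
On enforce: e+6=k, n+7=u, f+8=n, o+9=x, r+10=b, c+11=n, e+12=q.

kunxbnq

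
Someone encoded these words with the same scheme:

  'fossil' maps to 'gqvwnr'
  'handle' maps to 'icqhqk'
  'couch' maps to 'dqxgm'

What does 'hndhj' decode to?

In fossil: f→g is +1, o→q is +2, s→v is +3, s→w is +4 — the shift increases by 1 each position. Each letter shifts forward by (position + 1), i.e. 1, 2, 3, … — the shift grows by one for each successive letter.
Decoding hndhj: h−1=g, n−2=l, d−3=a, h−4=d, j−5=e.

glade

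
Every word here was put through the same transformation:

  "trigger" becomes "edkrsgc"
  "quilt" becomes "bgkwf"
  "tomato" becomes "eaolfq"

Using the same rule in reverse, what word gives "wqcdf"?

least

Shifts by position in trigger: pos 0: t→e (+11), pos 1: r→d (+12), pos 2: i→k (+2), pos 3: g→r (+11), pos 4: g→s (+12), pos 5: e→g (+2) — repeating every 3. It's a Vigenère-style cipher with numeric key [11,12,2]: position i shifts by key[i mod 3].
Decoding wqcdf: w−11=l, q−12=e, c−2=a, d−11=s, f−12=t.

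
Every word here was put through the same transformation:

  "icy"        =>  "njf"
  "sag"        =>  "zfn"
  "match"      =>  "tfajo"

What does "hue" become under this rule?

ozj

The shift depends on letter class: consonant c→j is +7, but vowel i→n is +5. Two shifts are in play — +5 for a/e/i/o/u, +7 for every other letter.
On hue: h(cons)+7=o, u(vowel)+5=z, e(vowel)+5=j.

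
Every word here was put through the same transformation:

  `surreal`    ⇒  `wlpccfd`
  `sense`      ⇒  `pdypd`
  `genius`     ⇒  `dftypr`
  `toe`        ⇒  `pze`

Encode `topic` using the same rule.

The output letters match the input read backwards, each shifted +11: surreal reversed is laerrus. Two steps: reverse the string, then apply a Caesar shift of +11.
Applying it to topic: reverse → cipot; then shift: c+11=n, i+11=t, p+11=a, o+11=z, t+11=e.

ntaze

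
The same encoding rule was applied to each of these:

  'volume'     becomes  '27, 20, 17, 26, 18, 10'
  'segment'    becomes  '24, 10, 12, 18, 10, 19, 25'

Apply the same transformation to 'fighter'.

v is letter #22 and maps to 27: an offset of 5. Letters become their 1-based position plus 5 (so a→6, b→7, …).
Applying it to fighter: f=6→11, i=9→14, g=7→12, h=8→13, t=20→25, e=5→10, r=18→23.

11, 14, 12, 13, 25, 10, 23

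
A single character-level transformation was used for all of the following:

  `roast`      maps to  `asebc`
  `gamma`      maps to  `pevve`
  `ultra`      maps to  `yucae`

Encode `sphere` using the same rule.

The shift depends on letter class: consonant r→a is +9, but vowel o→s is +4. The rule splits by letter class: vowels +4, consonants +9.
For sphere: s(cons)+9=b, p(cons)+9=y, h(cons)+9=q, e(vowel)+4=i, r(cons)+9=a, e(vowel)+4=i.

byqiai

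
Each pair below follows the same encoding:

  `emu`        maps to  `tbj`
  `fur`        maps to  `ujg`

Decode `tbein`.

empty

Compare letters: e→t is +15, m→b is +15, u→j is +15 — a constant shift. It's a constant shift of +15 (ROT15).
Decoding tbein: t−15=e, b−15=m, e−15=p, i−15=t, n−15=y.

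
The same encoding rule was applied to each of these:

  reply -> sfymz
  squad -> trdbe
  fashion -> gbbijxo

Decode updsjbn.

tourism

Shifts by position in reply: pos 0: r→s (+1), pos 1: e→f (+1), pos 2: p→y (+9), pos 3: l→m (+1), pos 4: y→z (+1) — repeating every 3. It's a Vigenère-style cipher with numeric key [1,1,9]: position i shifts by key[i mod 3].
Undoing it on updsjbn: u−1=t, p−1=o, d−9=u, s−1=r, j−1=i, b−9=s, n−1=m.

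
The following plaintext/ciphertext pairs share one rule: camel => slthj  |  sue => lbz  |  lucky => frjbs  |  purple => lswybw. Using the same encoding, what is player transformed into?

ylfhsw

The word is reversed, then every letter is shifted forward by 7.
For player: reverse → reyalp; then shift: r+7=y, e+7=l, y+7=f, a+7=h, l+7=s, p+7=w.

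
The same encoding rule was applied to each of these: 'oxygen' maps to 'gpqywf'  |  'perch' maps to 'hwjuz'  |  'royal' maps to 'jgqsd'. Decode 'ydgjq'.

Compare letters: o→g is +18, x→p is +18, y→q is +18 — a constant shift. This is a Caesar cipher with shift 18.
Reversing it on ydgjq: y−18=g, d−18=l, g−18=o, j−18=r, q−18=y.

glory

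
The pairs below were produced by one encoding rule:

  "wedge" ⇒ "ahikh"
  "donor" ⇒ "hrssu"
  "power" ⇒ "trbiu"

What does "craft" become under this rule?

gufjw

It's a Vigenère-style cipher with numeric key [4,3,5]: position i shifts by key[i mod 3].
For craft: c+4=g, r+3=u, a+5=f, f+4=j, t+3=w.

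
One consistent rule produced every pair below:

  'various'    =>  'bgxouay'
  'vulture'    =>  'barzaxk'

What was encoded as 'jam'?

Every letter moves 6 places later in the alphabet, wrapping around z→a.
Undoing it on jam: j−6=d, a−6=u, m−6=g.

dug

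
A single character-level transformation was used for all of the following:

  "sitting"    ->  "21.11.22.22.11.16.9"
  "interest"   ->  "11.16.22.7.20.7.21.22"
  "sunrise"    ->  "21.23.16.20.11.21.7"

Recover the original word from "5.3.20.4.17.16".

carbon

s is letter #19 and maps to 21: an offset of 2. Letters become their 1-based position plus 2 (so a→3, b→4, …).
Decoding 5.3.20.4.17.16: 5→(5−2)÷1=3=c, 3→(3−2)÷1=1=a, 20→(20−2)÷1=18=r, 4→(4−2)÷1=2=b, 17→(17−2)÷1=15=o, 16→(16−2)÷1=14=n.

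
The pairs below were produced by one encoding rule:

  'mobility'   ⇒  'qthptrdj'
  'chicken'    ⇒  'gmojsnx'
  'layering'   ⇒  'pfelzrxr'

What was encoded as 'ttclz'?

The shift increases by 1 at each position, starting from +4: 4, 5, 6, ….
Reversing it on ttclz: t−4=p, t−5=o, c−6=w, l−7=e, z−8=r.

power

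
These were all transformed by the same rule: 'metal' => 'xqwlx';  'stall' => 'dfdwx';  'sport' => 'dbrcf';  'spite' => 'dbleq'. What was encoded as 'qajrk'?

foggy

Shifts by position in metal: pos 0: m→x (+11), pos 1: e→q (+12), pos 2: t→w (+3), pos 3: a→l (+11), pos 4: l→x (+12) — repeating every 3. A repeating key of period 3 is used — shifts +11, +12, +3 over and over.
Reversing it on qajrk: q−11=f, a−12=o, j−3=g, r−11=g, k−12=y.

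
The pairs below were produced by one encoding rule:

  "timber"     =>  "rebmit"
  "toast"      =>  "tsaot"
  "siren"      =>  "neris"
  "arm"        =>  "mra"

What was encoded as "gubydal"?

The output letters match the input read backwards: timber reversed is rebmit. The word is simply reversed.
Decoding gubydal: then reverse → ladybug.

ladybug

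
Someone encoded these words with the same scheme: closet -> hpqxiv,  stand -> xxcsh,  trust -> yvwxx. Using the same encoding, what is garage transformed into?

letfkg

The shifts repeat in a cycle of length 3: positions 0,1,… shift by +5, +4, +2, then the pattern repeats.
On garage: g+5=l, a+4=e, r+2=t, a+5=f, g+4=k, e+2=g.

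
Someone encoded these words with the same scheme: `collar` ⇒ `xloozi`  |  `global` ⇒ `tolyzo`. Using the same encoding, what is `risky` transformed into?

Each letter is replaced by its mirror in the alphabet: a↔z, b↔y, c↔x, and so on (the Atbash cipher).
Applying it to risky: r↔i, i↔r, s↔h, k↔p, y↔b.

irhpb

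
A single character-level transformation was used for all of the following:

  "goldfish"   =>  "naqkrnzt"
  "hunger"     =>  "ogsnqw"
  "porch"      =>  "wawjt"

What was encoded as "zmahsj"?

savage

Shifts by position in goldfish: pos 0: g→n (+7), pos 1: o→a (+12), pos 2: l→q (+5), pos 3: d→k (+7), pos 4: f→r (+12), pos 5: i→n (+5) — repeating every 3. It's a Vigenère-style cipher with numeric key [7,12,5]: position i shifts by key[i mod 3].
Undoing it on zmahsj: z−7=s, m−12=a, a−5=v, h−7=a, s−12=g, j−5=e.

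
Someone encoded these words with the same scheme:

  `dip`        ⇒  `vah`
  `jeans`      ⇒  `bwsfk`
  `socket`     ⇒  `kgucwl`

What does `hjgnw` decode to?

prove

This is a Caesar cipher with shift 18.
Reversing it on hjgnw: h−18=p, j−18=r, g−18=o, n−18=v, w−18=e.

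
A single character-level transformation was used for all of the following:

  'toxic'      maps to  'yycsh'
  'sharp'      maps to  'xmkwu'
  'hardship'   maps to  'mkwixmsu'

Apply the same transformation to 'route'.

The rule splits by letter class: vowels +10, consonants +5.
For route: r(cons)+5=w, o(vowel)+10=y, u(vowel)+10=e, t(cons)+5=y, e(vowel)+10=o.

wyeyo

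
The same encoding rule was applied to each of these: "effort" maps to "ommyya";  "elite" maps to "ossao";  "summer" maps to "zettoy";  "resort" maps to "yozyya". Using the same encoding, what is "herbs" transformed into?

ooyiz

The shift depends on letter class: consonant f→m is +7, but vowel e→o is +10. Vowels shift forward by 10 and consonants shift forward by 7.
Applying it to herbs: h(cons)+7=o, e(vowel)+10=o, r(cons)+7=y, b(cons)+7=i, s(cons)+7=z.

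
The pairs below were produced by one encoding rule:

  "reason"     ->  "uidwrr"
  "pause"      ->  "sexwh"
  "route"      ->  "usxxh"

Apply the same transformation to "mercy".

The shifts repeat in a cycle of length 2: positions 0,1,… shift by +3, +4, then the pattern repeats.
For mercy: m+3=p, e+4=i, r+3=u, c+4=g, y+3=b.

piugb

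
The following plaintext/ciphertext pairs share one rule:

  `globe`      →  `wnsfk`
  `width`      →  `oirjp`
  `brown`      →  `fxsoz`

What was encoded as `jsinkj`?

toilet

g(6)→w(22) and l(11)→n(13) fit y≡19x+12 (mod 26); the inverse of 19 mod 26 is 11. Treating letters as 0–25, the rule is x ↦ 19x + 12 (mod 26).
Reversing it on jsinkj: j(9)→11·(9−12)≡19=t; s(18)→11·(18−12)≡14=o; i(8)→11·(8−12)≡8=i; n(13)→11·(13−12)≡11=l; k(10)→11·(10−12)≡4=e; j(9)→11·(9−12)≡19=t (all mod 26).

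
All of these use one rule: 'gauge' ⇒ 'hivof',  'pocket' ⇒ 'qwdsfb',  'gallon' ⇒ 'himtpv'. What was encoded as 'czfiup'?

breath

Shifts by position in gauge: pos 0: g→h (+1), pos 1: a→i (+8), pos 2: u→v (+1), pos 3: g→o (+8) — repeating every 2. A repeating key of period 2 is used — shifts +1, +8 over and over.
Decoding czfiup: c−1=b, z−8=r, f−1=e, i−8=a, u−1=t, p−8=h.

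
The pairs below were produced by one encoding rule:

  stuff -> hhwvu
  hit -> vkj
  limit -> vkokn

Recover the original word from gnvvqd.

The output letters match the input read backwards, each shifted +2: stuff reversed is ffuts. Two steps: reverse the string, then apply a Caesar shift of +2.
Decoding gnvvqd: shift back: g−2=e, n−2=l, v−2=t, v−2=t, q−2=o, d−2=b → elttob; then reverse → bottle.

bottle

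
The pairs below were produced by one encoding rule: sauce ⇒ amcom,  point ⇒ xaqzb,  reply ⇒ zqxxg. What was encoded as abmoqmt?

special

Shifts by position in sauce: pos 0: s→a (+8), pos 1: a→m (+12), pos 2: u→c (+8), pos 3: c→o (+12) — repeating every 2. It's a Vigenère-style cipher with numeric key [8,12]: position i shifts by key[i mod 2].
Undoing it on abmoqmt: a−8=s, b−12=p, m−8=e, o−12=c, q−8=i, m−12=a, t−8=l.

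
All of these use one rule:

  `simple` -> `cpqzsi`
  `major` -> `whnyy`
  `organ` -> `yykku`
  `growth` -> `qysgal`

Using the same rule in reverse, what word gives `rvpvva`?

hollow

It's a Vigenère-style cipher with numeric key [10,7,4]: position i shifts by key[i mod 3].
Reversing it on rvpvva: r−10=h, v−7=o, p−4=l, v−10=l, v−7=o, a−4=w.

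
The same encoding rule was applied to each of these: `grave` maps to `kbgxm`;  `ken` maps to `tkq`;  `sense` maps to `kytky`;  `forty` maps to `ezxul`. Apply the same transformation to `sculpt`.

zvraiy

The output letters match the input read backwards, each shifted +6: grave reversed is evarg. The word is reversed, then every letter is shifted forward by 6.
On sculpt: reverse → tplucs; then shift: t+6=z, p+6=v, l+6=r, u+6=a, c+6=i, s+6=y.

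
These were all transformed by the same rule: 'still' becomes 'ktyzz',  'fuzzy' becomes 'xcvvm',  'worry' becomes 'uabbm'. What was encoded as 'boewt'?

react

Treating letters as 0–25, the rule is x ↦ 9x + 4 (mod 26).
Decoding boewt: b(1)→3·(1−4)≡17=r; o(14)→3·(14−4)≡4=e; e(4)→3·(4−4)≡0=a; w(22)→3·(22−4)≡2=c; t(19)→3·(19−4)≡19=t (all mod 26).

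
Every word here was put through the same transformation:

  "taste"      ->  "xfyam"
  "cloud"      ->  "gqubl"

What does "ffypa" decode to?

basis

In taste: t→x is +4, a→f is +5, s→y is +6, t→a is +7 — the shift increases by 1 each position. The shift increases by 1 at each position, starting from +4: 4, 5, 6, ….
Decoding ffypa: f−4=b, f−5=a, y−6=s, p−7=i, a−8=s.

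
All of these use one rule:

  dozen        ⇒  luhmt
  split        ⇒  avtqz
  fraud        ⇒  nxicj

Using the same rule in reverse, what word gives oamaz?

guest

Shifts by position in dozen: pos 0: d→l (+8), pos 1: o→u (+6), pos 2: z→h (+8), pos 3: e→m (+8), pos 4: n→t (+6) — repeating every 3. The shifts repeat in a cycle of length 3: positions 0,1,… shift by +8, +6, +8, then the pattern repeats.
Decoding oamaz: o−8=g, a−6=u, m−8=e, a−8=s, z−6=t.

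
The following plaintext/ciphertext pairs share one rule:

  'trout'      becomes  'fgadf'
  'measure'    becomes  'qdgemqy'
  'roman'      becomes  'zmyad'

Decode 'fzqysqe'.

segment

The output letters match the input read backwards, each shifted +12: trout reversed is tuort. Read the word backwards and shift each letter +12.
Reversing it on fzqysqe: shift back: f−12=t, z−12=n, q−12=e, y−12=m, s−12=g, q−12=e, e−12=s → tnemges; then reverse → segment.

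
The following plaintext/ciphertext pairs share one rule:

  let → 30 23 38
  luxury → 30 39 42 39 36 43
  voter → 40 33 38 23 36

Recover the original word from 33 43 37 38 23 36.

oyster

l is letter #12 and maps to 30: an offset of 18. Each letter is replaced by its alphabet position (a=1..z=26) + 18.
Decoding 33 43 37 38 23 36: 33→(33−18)÷1=15=o, 43→(43−18)÷1=25=y, 37→(37−18)÷1=19=s, 38→(38−18)÷1=20=t, 23→(23−18)÷1=5=e, 36→(36−18)÷1=18=r.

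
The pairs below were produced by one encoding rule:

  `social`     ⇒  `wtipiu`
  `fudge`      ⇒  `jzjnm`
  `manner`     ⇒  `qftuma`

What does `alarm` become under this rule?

eqgyu

In social: s→w is +4, o→t is +5, c→i is +6, i→p is +7 — the shift increases by 1 each position. Letter i (0-indexed) is shifted by i+4, so successive shifts are 4, 5, 6, ….
On alarm: a+4=e, l+5=q, a+6=g, r+7=y, m+8=u.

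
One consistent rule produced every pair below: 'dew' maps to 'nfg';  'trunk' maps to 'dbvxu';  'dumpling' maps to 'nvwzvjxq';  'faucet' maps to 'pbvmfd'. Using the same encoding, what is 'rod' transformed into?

The shift depends on letter class: consonant d→n is +10, but vowel e→f is +1. Vowels shift forward by 1 and consonants shift forward by 10.
For rod: r(cons)+10=b, o(vowel)+1=p, d(cons)+10=n.

bpn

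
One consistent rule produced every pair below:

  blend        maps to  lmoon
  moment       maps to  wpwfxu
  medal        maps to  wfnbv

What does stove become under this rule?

Shifts by position in blend: pos 0: b→l (+10), pos 1: l→m (+1), pos 2: e→o (+10), pos 3: n→o (+1) — repeating every 2. It's a Vigenère-style cipher with numeric key [10,1]: position i shifts by key[i mod 2].
On stove: s+10=c, t+1=u, o+10=y, v+1=w, e+10=o.

cuywo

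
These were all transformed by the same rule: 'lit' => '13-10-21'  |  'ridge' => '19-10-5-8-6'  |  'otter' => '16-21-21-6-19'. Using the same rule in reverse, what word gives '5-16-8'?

l is letter #12 and maps to 13: an offset of 1. Each letter is replaced by its alphabet position (a=1..z=26) + 1.
Reversing it on 5-16-8: 5→(5−1)÷1=4=d, 16→(16−1)÷1=15=o, 8→(8−1)÷1=7=g.

dog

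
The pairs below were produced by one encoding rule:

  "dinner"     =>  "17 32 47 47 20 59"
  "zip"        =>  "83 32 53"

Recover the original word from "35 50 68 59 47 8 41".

d(#4)→17 and i(#9)→32: differences scale by 3, so n = 3·pos + 5. The formula is n = 3×(alphabet index, a=1) + 5.
Reversing it on 35 50 68 59 47 8 41: 35→(35−5)÷3=10=j, 50→(50−5)÷3=15=o, 68→(68−5)÷3=21=u, 59→(59−5)÷3=18=r, 47→(47−5)÷3=14=n, 8→(8−5)÷3=1=a, 41→(41−5)÷3=12=l.

journal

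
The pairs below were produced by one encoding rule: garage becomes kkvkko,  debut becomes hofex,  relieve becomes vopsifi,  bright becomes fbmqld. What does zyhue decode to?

Shifts by position in garage: pos 0: g→k (+4), pos 1: a→k (+10), pos 2: r→v (+4), pos 3: a→k (+10) — repeating every 2. It's a Vigenère-style cipher with numeric key [4,10]: position i shifts by key[i mod 2].
Undoing it on zyhue: z−4=v, y−10=o, h−4=d, u−10=k, e−4=a.

vodka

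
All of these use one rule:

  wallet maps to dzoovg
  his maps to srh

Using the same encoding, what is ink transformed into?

This is the alphabet-reversal cipher (Atbash): a becomes z, b becomes y, etc.
For ink: i↔r, n↔m, k↔p.

rmp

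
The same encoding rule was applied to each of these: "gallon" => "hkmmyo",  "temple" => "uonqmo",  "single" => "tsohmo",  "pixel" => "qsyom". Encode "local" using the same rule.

The shift depends on letter class: consonant g→h is +1, but vowel a→k is +10. The rule splits by letter class: vowels +10, consonants +1.
For local: l(cons)+1=m, o(vowel)+10=y, c(cons)+1=d, a(vowel)+10=k, l(cons)+1=m.

mydkm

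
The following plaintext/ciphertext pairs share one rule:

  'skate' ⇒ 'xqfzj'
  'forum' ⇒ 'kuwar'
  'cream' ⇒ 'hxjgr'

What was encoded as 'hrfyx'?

Shifts by position in skate: pos 0: s→x (+5), pos 1: k→q (+6), pos 2: a→f (+5), pos 3: t→z (+6) — repeating every 2. A repeating key of period 2 is used — shifts +5, +6 over and over.
Undoing it on hrfyx: h−5=c, r−6=l, f−5=a, y−6=s, x−5=s.

class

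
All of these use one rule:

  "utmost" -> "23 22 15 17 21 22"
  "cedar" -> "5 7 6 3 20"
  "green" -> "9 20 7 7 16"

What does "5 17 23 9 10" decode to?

u is letter #21 and maps to 23: an offset of 2. The number is (letter's place in the alphabet, a=1) + 2.
Reversing it on 5 17 23 9 10: 5→(5−2)÷1=3=c, 17→(17−2)÷1=15=o, 23→(23−2)÷1=21=u, 9→(9−2)÷1=7=g, 10→(10−2)÷1=8=h.

cough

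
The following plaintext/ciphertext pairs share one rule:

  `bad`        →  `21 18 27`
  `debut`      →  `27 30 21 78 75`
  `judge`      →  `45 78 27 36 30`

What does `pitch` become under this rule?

With a=1..z=26, the number is 3·pos + 15.
For pitch: p=16→63, i=9→42, t=20→75, c=3→24, h=8→39.

63 42 75 24 39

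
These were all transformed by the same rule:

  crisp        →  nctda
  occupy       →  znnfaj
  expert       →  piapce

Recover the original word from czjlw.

This is a Caesar cipher with shift 11.
Reversing it on czjlw: c−11=r, z−11=o, j−11=y, l−11=a, w−11=l.

royal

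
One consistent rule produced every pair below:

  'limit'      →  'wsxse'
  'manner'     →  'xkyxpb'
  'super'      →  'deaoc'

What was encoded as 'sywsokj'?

holiday

Shifts by position in limit: pos 0: l→w (+11), pos 1: i→s (+10), pos 2: m→x (+11), pos 3: i→s (+10) — repeating every 2. The shifts repeat in a cycle of length 2: positions 0,1,… shift by +11, +10, then the pattern repeats.
Decoding sywsokj: s−11=h, y−10=o, w−11=l, s−10=i, o−11=d, k−10=a, j−11=y.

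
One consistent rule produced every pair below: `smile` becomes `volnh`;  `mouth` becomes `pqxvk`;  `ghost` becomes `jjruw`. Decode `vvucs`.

strap

Shifts by position in smile: pos 0: s→v (+3), pos 1: m→o (+2), pos 2: i→l (+3), pos 3: l→n (+2) — repeating every 2. A repeating key of period 2 is used — shifts +3, +2 over and over.
Decoding vvucs: v−3=s, v−2=t, u−3=r, c−2=a, s−3=p.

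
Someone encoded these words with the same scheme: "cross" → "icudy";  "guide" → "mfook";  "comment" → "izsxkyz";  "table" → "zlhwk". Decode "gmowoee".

Shifts by position in cross: pos 0: c→i (+6), pos 1: r→c (+11), pos 2: o→u (+6), pos 3: s→d (+11) — repeating every 2. A repeating key of period 2 is used — shifts +6, +11 over and over.
Undoing it on gmowoee: g−6=a, m−11=b, o−6=i, w−11=l, o−6=i, e−11=t, e−6=y.

ability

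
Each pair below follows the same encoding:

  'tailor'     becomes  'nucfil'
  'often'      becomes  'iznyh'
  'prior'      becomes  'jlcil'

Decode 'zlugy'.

Compare letters: t→n is +20, a→u is +20, i→c is +20 — a constant shift. This is a Caesar cipher with shift 20.
Decoding zlugy: z−20=f, l−20=r, u−20=a, g−20=m, y−20=e.

frame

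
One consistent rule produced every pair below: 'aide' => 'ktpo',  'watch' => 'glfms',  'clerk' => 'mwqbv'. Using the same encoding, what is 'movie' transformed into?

wzhsp

Shifts by position in aide: pos 0: a→k (+10), pos 1: i→t (+11), pos 2: d→p (+12), pos 3: e→o (+10) — repeating every 3. A repeating key of period 3 is used — shifts +10, +11, +12 over and over.
For movie: m+10=w, o+11=z, v+12=h, i+10=s, e+11=p.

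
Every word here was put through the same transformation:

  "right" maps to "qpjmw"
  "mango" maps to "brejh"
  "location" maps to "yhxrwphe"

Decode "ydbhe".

r(17)→q(16) and i(8)→p(15) fit y≡3x+17 (mod 26); the inverse of 3 mod 26 is 9. This is an affine cipher: with a=0,…,z=25, each position x becomes (3x+17) mod 26.
Decoding ydbhe: y(24)→9·(24−17)≡11=l; d(3)→9·(3−17)≡4=e; b(1)→9·(1−17)≡12=m; h(7)→9·(7−17)≡14=o; e(4)→9·(4−17)≡13=n (all mod 26).

lemon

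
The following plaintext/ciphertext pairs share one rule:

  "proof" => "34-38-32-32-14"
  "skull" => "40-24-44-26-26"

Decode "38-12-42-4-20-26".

p(#16)→34 and r(#18)→38: differences scale by 2, so n = 2·pos + 2. The formula is n = 2×(alphabet index, a=1) + 2.
Reversing it on 38-12-42-4-20-26: 38→(38−2)÷2=18=r, 12→(12−2)÷2=5=e, 42→(42−2)÷2=20=t, 4→(4−2)÷2=1=a, 20→(20−2)÷2=9=i, 26→(26−2)÷2=12=l.

retail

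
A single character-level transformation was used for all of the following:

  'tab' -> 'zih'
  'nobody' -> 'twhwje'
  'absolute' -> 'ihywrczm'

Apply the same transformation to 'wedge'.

Two shifts are in play — +8 for a/e/i/o/u, +6 for every other letter.
On wedge: w(cons)+6=c, e(vowel)+8=m, d(cons)+6=j, g(cons)+6=m, e(vowel)+8=m.

cmjmm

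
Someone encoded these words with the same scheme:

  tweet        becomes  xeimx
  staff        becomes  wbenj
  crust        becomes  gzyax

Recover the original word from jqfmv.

Shifts by position in tweet: pos 0: t→x (+4), pos 1: w→e (+8), pos 2: e→i (+4), pos 3: e→m (+8) — repeating every 2. The shifts repeat in a cycle of length 2: positions 0,1,… shift by +4, +8, then the pattern repeats.
Reversing it on jqfmv: j−4=f, q−8=i, f−4=b, m−8=e, v−4=r.

fiber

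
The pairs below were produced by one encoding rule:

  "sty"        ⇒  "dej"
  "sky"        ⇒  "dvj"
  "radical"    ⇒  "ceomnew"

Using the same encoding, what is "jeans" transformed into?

uieyd

Vowels shift forward by 4 and consonants shift forward by 11.
Applying it to jeans: j(cons)+11=u, e(vowel)+4=i, a(vowel)+4=e, n(cons)+11=y, s(cons)+11=d.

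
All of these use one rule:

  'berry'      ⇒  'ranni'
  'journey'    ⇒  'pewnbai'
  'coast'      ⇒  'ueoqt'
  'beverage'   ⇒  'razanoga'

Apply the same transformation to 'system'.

qiqtay

b(1)→r(17) and e(4)→a(0) fit y≡3x+14 (mod 26); the inverse of 3 mod 26 is 9. Treating letters as 0–25, the rule is x ↦ 3x + 14 (mod 26).
Applying it to system: s(18)→3·18+14≡16=q; y(24)→3·24+14≡8=i; s(18)→3·18+14≡16=q; t(19)→3·19+14≡19=t; e(4)→3·4+14≡0=a; m(12)→3·12+14≡24=y (all mod 26).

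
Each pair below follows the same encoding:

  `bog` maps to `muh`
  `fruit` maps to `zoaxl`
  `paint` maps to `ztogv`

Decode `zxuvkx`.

report

The output letters match the input read backwards, each shifted +6: bog reversed is gob. Read the word backwards and shift each letter +6.
Reversing it on zxuvkx: shift back: z−6=t, x−6=r, u−6=o, v−6=p, k−6=e, x−6=r → troper; then reverse → report.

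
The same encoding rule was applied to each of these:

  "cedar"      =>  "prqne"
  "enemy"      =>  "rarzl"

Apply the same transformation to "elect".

Compare letters: c→p is +13, e→r is +13, d→q is +13 — a constant shift. It's a constant shift of +13 (ROT13).
On elect: e+13=r, l+13=y, e+13=r, c+13=p, t+13=g.

ryrpg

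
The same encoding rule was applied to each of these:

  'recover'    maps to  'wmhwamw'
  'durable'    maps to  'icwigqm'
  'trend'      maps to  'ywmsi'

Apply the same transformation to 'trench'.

The shift depends on letter class: consonant r→w is +5, but vowel e→m is +8. Two shifts are in play — +8 for a/e/i/o/u, +5 for every other letter.
Applying it to trench: t(cons)+5=y, r(cons)+5=w, e(vowel)+8=m, n(cons)+5=s, c(cons)+5=h, h(cons)+5=m.

ywmshm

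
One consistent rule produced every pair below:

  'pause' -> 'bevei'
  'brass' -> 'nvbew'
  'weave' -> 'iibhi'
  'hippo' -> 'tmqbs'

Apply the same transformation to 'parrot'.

Shifts by position in pause: pos 0: p→b (+12), pos 1: a→e (+4), pos 2: u→v (+1), pos 3: s→e (+12), pos 4: e→i (+4) — repeating every 3. The shifts repeat in a cycle of length 3: positions 0,1,… shift by +12, +4, +1, then the pattern repeats.
On parrot: p+12=b, a+4=e, r+1=s, r+12=d, o+4=s, t+1=u.

besdsu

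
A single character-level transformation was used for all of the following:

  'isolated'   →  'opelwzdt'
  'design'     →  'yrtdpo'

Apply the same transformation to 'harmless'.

ddpwxcls

The output letters match the input read backwards, each shifted +11: isolated reversed is detalosi. Two steps: reverse the string, then apply a Caesar shift of +11.
On harmless: reverse → sselmrah; then shift: s+11=d, s+11=d, e+11=p, l+11=w, m+11=x, r+11=c, a+11=l, h+11=s.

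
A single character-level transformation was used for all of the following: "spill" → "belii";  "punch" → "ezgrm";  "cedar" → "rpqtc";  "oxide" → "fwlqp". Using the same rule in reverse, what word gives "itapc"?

later

s(18)→b(1) and p(15)→e(4) fit y≡25x+19 (mod 26); the inverse of 25 mod 26 is 25. Each letter's alphabet position (a=0..z=25) is mapped through 25·x+19 mod 26 — an affine cipher.
Undoing it on itapc: i(8)→25·(8−19)≡11=l; t(19)→25·(19−19)≡0=a; a(0)→25·(0−19)≡19=t; p(15)→25·(15−19)≡4=e; c(2)→25·(2−19)≡17=r (all mod 26).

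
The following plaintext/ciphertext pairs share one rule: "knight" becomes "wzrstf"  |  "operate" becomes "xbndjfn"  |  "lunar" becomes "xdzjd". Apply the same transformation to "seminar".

The shift depends on letter class: consonant k→w is +12, but vowel i→r is +9. Two shifts are in play — +9 for a/e/i/o/u, +12 for every other letter.
Applying it to seminar: s(cons)+12=e, e(vowel)+9=n, m(cons)+12=y, i(vowel)+9=r, n(cons)+12=z, a(vowel)+9=j, r(cons)+12=d.

enyrzjd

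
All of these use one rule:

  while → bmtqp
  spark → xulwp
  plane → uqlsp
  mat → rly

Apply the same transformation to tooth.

The shift depends on letter class: consonant w→b is +5, but vowel i→t is +11. The rule splits by letter class: vowels +11, consonants +5.
Applying it to tooth: t(cons)+5=y, o(vowel)+11=z, o(vowel)+11=z, t(cons)+5=y, h(cons)+5=m.

yzzym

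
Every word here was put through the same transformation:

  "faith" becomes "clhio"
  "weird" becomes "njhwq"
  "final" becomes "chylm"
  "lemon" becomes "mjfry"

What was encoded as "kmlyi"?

Treating letters as 0–25, the rule is x ↦ 19x + 11 (mod 26).
Undoing it on kmlyi: k(10)→11·(10−11)≡15=p; m(12)→11·(12−11)≡11=l; l(11)→11·(11−11)≡0=a; y(24)→11·(24−11)≡13=n; i(8)→11·(8−11)≡19=t (all mod 26).

plant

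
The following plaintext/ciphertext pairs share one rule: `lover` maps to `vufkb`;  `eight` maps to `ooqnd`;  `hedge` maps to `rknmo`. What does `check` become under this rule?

Shifts by position in lover: pos 0: l→v (+10), pos 1: o→u (+6), pos 2: v→f (+10), pos 3: e→k (+6) — repeating every 2. It's a Vigenère-style cipher with numeric key [10,6]: position i shifts by key[i mod 2].
For check: c+10=m, h+6=n, e+10=o, c+6=i, k+10=u.

mnoiu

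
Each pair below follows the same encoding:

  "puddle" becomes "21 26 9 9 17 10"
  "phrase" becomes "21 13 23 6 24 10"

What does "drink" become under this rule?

9 23 14 19 16

Letters become their 1-based position plus 5 (so a→6, b→7, …).
On drink: d=4→9, r=18→23, i=9→14, n=14→19, k=11→16.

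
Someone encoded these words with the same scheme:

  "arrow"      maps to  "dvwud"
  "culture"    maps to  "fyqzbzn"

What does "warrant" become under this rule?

zewxhvc

In arrow: a→d is +3, r→v is +4, r→w is +5, o→u is +6 — the shift increases by 1 each position. Letter i (0-indexed) is shifted by i+3, so successive shifts are 3, 4, 5, ….
Applying it to warrant: w+3=z, a+4=e, r+5=w, r+6=x, a+7=h, n+8=v, t+9=c.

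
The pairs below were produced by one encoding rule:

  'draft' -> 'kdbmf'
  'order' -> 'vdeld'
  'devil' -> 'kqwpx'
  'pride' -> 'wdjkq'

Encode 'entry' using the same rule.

lzuyk

The shifts repeat in a cycle of length 3: positions 0,1,… shift by +7, +12, +1, then the pattern repeats.
For entry: e+7=l, n+12=z, t+1=u, r+7=y, y+12=k.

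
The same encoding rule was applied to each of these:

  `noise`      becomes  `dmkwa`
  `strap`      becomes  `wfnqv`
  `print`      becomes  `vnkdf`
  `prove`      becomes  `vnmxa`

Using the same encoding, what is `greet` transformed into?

n(13)→d(3) and o(14)→m(12) fit y≡9x+16 (mod 26); the inverse of 9 mod 26 is 3. Each letter's alphabet position (a=0..z=25) is mapped through 9·x+16 mod 26 — an affine cipher.
On greet: g(6)→9·6+16≡18=s; r(17)→9·17+16≡13=n; e(4)→9·4+16≡0=a; e(4)→9·4+16≡0=a; t(19)→9·19+16≡5=f (all mod 26).

snaaf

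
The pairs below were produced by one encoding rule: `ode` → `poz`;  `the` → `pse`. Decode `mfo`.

The output letters match the input read backwards, each shifted +11: ode reversed is edo. Read the word backwards and shift each letter +11.
Undoing it on mfo: shift back: m−11=b, f−11=u, o−11=d → bud; then reverse → dub.

dub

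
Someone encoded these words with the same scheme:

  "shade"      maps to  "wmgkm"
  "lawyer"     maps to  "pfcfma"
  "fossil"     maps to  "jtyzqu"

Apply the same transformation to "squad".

In shade: s→w is +4, h→m is +5, a→g is +6, d→k is +7 — the shift increases by 1 each position. The shift increases by 1 at each position, starting from +4: 4, 5, 6, ….
For squad: s+4=w, q+5=v, u+6=a, a+7=h, d+8=l.

wvahl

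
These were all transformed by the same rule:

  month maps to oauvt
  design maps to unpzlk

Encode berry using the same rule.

fyyli

The word is reversed, then every letter is shifted forward by 7.
For berry: reverse → yrreb; then shift: y+7=f, r+7=y, r+7=y, e+7=l, b+7=i.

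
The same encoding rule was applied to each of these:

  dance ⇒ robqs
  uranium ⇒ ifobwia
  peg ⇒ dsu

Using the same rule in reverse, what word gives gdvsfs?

sphere

Compare letters: d→r is +14, a→o is +14, n→b is +14 — a constant shift. Every letter moves 14 places later in the alphabet, wrapping around z→a.
Decoding gdvsfs: g−14=s, d−14=p, v−14=h, s−14=e, f−14=r, s−14=e.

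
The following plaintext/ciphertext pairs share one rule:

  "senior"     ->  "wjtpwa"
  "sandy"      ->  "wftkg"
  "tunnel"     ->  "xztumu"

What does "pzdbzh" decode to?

In senior: s→w is +4, e→j is +5, n→t is +6, i→p is +7 — the shift increases by 1 each position. Each letter shifts forward by (position + 4), i.e. 4, 5, 6, … — the shift grows by one for each successive letter.
Decoding pzdbzh: p−4=l, z−5=u, d−6=x, b−7=u, z−8=r, h−9=y.

luxury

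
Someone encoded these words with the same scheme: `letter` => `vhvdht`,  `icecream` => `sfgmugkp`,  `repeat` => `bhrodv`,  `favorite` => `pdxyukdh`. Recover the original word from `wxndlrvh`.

Shifts by position in letter: pos 0: l→v (+10), pos 1: e→h (+3), pos 2: t→v (+2), pos 3: t→d (+10), pos 4: e→h (+3), pos 5: r→t (+2) — repeating every 3. The shifts repeat in a cycle of length 3: positions 0,1,… shift by +10, +3, +2, then the pattern repeats.
Decoding wxndlrvh: w−10=m, x−3=u, n−2=l, d−10=t, l−3=i, r−2=p, v−10=l, h−3=e.

multiple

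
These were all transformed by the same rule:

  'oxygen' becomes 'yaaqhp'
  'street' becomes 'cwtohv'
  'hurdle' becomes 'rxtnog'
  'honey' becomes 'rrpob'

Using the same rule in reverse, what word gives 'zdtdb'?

party

Shifts by position in oxygen: pos 0: o→y (+10), pos 1: x→a (+3), pos 2: y→a (+2), pos 3: g→q (+10), pos 4: e→h (+3), pos 5: n→p (+2) — repeating every 3. A repeating key of period 3 is used — shifts +10, +3, +2 over and over.
Undoing it on zdtdb: z−10=p, d−3=a, t−2=r, d−10=t, b−3=y.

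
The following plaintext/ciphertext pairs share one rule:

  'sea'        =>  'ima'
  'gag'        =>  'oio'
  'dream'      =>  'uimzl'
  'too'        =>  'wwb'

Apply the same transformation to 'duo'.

The output letters match the input read backwards, each shifted +8: sea reversed is aes. The word is reversed, then every letter is shifted forward by 8.
On duo: reverse → oud; then shift: o+8=w, u+8=c, d+8=l.

wcl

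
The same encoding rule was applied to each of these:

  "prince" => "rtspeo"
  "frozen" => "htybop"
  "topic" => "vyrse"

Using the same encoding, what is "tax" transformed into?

vkz

The shift depends on letter class: consonant p→r is +2, but vowel i→s is +10. Two shifts are in play — +10 for a/e/i/o/u, +2 for every other letter.
Applying it to tax: t(cons)+2=v, a(vowel)+10=k, x(cons)+2=z.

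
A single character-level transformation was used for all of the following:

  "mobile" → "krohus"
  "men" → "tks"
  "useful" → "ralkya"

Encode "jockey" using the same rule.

The output letters match the input read backwards, each shifted +6: mobile reversed is elibom. Read the word backwards and shift each letter +6.
For jockey: reverse → yekcoj; then shift: y+6=e, e+6=k, k+6=q, c+6=i, o+6=u, j+6=p.

ekqiup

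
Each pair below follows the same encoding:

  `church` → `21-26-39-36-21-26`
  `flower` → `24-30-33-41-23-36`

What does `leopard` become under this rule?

30-23-33-34-19-36-22

c is letter #3 and maps to 21: an offset of 18. Letters become their 1-based position plus 18 (so a→19, b→20, …).
On leopard: l=12→30, e=5→23, o=15→33, p=16→34, a=1→19, r=18→36, d=4→22.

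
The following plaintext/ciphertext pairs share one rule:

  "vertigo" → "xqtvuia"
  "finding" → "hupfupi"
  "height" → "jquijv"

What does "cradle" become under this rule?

etmfnq

The shift depends on letter class: consonant v→x is +2, but vowel e→q is +12. Two shifts are in play — +12 for a/e/i/o/u, +2 for every other letter.
For cradle: c(cons)+2=e, r(cons)+2=t, a(vowel)+12=m, d(cons)+2=f, l(cons)+2=n, e(vowel)+12=q.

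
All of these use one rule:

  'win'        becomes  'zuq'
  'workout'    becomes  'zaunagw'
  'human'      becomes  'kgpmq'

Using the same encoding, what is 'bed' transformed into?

The shift depends on letter class: consonant w→z is +3, but vowel i→u is +12. The rule splits by letter class: vowels +12, consonants +3.
On bed: b(cons)+3=e, e(vowel)+12=q, d(cons)+3=g.

eqg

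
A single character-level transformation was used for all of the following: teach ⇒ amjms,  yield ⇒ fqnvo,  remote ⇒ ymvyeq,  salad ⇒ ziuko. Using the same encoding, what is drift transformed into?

kzrpe

Each letter shifts forward by (position + 7), i.e. 7, 8, 9, … — the shift grows by one for each successive letter.
For drift: d+7=k, r+8=z, i+9=r, f+10=p, t+11=e.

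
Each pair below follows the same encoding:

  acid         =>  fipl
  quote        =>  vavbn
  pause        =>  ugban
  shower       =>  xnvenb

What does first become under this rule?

koyac

In acid: a→f is +5, c→i is +6, i→p is +7, d→l is +8 — the shift increases by 1 each position. Letter i (0-indexed) is shifted by i+5, so successive shifts are 5, 6, 7, ….
On first: f+5=k, i+6=o, r+7=y, s+8=a, t+9=c.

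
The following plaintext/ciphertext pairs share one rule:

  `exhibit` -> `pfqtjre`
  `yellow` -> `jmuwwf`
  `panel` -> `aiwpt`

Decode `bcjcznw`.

quarrel

A repeating key of period 3 is used — shifts +11, +8, +9 over and over.
Undoing it on bcjcznw: b−11=q, c−8=u, j−9=a, c−11=r, z−8=r, n−9=e, w−11=l.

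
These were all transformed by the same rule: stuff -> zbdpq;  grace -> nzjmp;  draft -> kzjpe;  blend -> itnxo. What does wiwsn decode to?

In stuff: s→z is +7, t→b is +8, u→d is +9, f→p is +10 — the shift increases by 1 each position. Each letter shifts forward by (position + 7), i.e. 7, 8, 9, … — the shift grows by one for each successive letter.
Undoing it on wiwsn: w−7=p, i−8=a, w−9=n, s−10=i, n−11=c.

panic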